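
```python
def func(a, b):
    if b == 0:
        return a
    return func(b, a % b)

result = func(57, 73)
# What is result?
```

func(57, 73) -> func(73, 57) -> func(57, 16) -> func(16, 9) -> func(9, 7) -> func(7, 2) -> func(2, 1) -> func(1, 0) -> 1

Answer: 1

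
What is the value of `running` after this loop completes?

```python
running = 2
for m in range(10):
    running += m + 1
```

Start at 2, add 1 to 10 = 57
`running` takes the values: 2 → 3 → 5 → 8 → 12 → 17 → 23 → 30 → 38 → 47 → 57

Answer: 57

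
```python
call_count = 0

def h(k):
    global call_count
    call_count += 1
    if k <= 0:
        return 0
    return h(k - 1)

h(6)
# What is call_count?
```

Linear recursion stepping by 1: 7 calls from k=6 down to ≤0.

Answer: 7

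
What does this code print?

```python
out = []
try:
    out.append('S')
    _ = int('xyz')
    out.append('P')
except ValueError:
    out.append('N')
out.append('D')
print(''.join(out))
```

Execution trace: 'S' (try body) → 'N' (except ValueError) → 'D' (after the try/except). Output: SND

Answer: SND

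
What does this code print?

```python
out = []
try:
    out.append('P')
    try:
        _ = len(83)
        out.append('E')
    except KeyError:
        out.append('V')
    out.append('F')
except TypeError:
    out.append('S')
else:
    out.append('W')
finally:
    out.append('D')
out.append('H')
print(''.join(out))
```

Execution trace: 'P' (try body) → 'S' (except TypeError) → 'D' (finally) → 'H' (after the try/except). Output: PSDH

Answer: PSDH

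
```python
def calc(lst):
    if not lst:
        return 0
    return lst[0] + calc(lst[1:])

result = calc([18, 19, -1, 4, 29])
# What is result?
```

18 + 19 + (-1) + 4 + 29 + 0 = 69

Answer: 69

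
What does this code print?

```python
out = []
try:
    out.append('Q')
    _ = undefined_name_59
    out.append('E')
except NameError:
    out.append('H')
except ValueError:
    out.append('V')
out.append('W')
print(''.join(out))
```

Execution trace: 'Q' (try body) → 'H' (except NameError) → 'W' (after the try/except). Output: QHW

Answer: QHW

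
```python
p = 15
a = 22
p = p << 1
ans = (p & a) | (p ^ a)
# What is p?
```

Trace:
`p = 15` → p = 15
`a = 22` → a = 22
`p = p << 1` → p = 30
`ans = (p & a) | (p ^ a)` → ans = 30
So p = 30

Answer: 30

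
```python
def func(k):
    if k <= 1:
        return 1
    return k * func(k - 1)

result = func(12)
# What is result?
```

func(12) = 12 * 11 * 10 * 9 * 8 * 7 * 6 * 5 * 4 * 3 * 2 * 1 = 479001600

Answer: 479001600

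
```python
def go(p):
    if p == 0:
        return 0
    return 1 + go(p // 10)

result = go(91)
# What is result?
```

Count of digits of 91: 2

Answer: 2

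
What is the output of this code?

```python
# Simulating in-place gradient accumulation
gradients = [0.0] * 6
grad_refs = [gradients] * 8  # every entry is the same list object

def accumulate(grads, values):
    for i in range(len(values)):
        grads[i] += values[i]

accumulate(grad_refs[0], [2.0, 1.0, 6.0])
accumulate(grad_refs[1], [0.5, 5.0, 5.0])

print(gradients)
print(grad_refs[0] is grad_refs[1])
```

Key concept: gradient accumulation aliasing.
Step by step:
`gradients = [0.0] * 6` → gradients = [0.0, 0.0, 0.0, 0.0, 0.0, 0.0]
`grad_refs = [gradients] * 8` → grad_refs = [[0.0, 0.0, 0.0, 0.0, 0.0, 0.0], [0.0, 0.0, 0.0, 0.0, 0.0, 0.0], [0.0, 0.0, 0.0, 0.0, 0.0, 0.0], [0.0, 0.0, 0.0, 0.0, 0.0, 0.0], [0.0, 0.0, 0.0, 0.0, 0.0, 0.0], [0.0, 0.0, 0.0, 0.0, 0.0, 0.0], [0.0, 0.0, 0.0, 0.0, 0.0, 0.0], [0.0, 0.0, 0.0, 0.0, 0.0, 0.0]]
`accumulate(grad_refs[0], [2.0, 1.0, 6.0])` → gradients = [2.0, 1.0, 6.0, 0.0, 0.0, 0.0]; grad_refs = [[2.0, 1.0, 6.0, 0.0, 0.0, 0.0], [2.0, 1.0, 6.0, 0.0, 0.0, 0.0], [2.0, 1.0, 6.0, 0.0, 0.0, 0.0], [2.0, 1.0, 6.0, 0.0, 0.0, 0.0], [2.0, 1.0, 6.0, 0.0, 0.0, 0.0], [2.0, 1.0, 6.0, 0.0, 0.0, 0.0], [2.0, 1.0, 6.0, 0.0, 0.0, 0.0], [2.0, 1.0, 6.0, 0.0, 0.0, 0.0]]
`accumulate(grad_refs[1], [0.5, 5.0, 5.0])` → gradients = [2.5, 6.0, 11.0, 0.0, 0.0, 0.0]; grad_refs = [[2.5, 6.0, 11.0, 0.0, 0.0, 0.0], [2.5, 6.0, 11.0, 0.0, 0.0, 0.0], [2.5, 6.0, 11.0, 0.0, 0.0, 0.0], [2.5, 6.0, 11.0, 0.0, 0.0, 0.0], [2.5, 6.0, 11.0, 0.0, 0.0, 0.0], [2.5, 6.0, 11.0, 0.0, 0.0, 0.0], [2.5, 6.0, 11.0, 0.0, 0.0, 0.0], [2.5, 6.0, 11.0, 0.0, 0.0, 0.0]]
`print(gradients)` → prints [2.5, 6.0, 11.0, 0.0, 0.0, 0.0]
`print(grad_refs[0] is grad_refs[1])` → prints True

Answer:
[2.5, 6.0, 11.0, 0.0, 0.0, 0.0]
True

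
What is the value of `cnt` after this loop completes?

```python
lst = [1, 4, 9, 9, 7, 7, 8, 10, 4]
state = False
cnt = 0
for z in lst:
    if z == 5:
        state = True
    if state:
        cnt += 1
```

Count elements after first 5 in [1, 4, 9, 9, 7, 7, 8, 10, 4]
`cnt` takes the values: 0

Answer: 0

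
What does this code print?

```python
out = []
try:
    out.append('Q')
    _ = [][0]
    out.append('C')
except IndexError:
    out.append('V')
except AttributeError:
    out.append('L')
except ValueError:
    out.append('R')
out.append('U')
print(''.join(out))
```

Execution trace: 'Q' (try body) → 'V' (except IndexError) → 'U' (after the try/except). Output: QVU

Answer: QVU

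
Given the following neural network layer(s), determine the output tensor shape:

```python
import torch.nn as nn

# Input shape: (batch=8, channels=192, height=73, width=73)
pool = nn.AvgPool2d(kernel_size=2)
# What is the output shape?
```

Input: (8, 192, 73, 73) -> Output: (8, 192, 36, 36)

Answer: (8, 192, 36, 36)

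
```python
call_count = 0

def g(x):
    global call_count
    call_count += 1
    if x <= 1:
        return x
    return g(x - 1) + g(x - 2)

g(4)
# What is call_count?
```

Calls(x) = 1 + Calls(x-1) + Calls(x-2); Calls(0)=Calls(1)=1. For x=4 this gives 9.

Answer: 9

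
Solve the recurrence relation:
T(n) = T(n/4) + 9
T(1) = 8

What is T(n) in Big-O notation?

Each step divides n by 4 and adds 9. After log_4(n) steps we reach T(1)=8. So T(n) = 9·log_4(n) + 8 = O(log n).

Answer: O(log n)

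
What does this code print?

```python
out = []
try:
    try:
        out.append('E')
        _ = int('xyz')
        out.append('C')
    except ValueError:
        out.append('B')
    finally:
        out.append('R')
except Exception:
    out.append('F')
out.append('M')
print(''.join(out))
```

Execution trace: 'E' (inner try body) → 'B' (inner except ValueError) → 'R' (inner finally) → 'M' (after the try/except). Output: EBRM

Answer: EBRM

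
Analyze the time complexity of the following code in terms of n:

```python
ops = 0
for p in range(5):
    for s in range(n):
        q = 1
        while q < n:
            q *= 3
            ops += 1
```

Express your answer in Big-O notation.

Each loop level contributes: 1 × n × log n. Multiplying the contributions gives O(n log n).

Answer: O(n log n)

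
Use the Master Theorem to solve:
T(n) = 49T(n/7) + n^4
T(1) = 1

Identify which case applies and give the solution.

a=49, b=7, f(n)=n^4. log_7(49) = 2. Since c=4 > 2 and the regularity condition holds (49(n/7)^4 = (49/7^4)n^4 with 49/7^4 < 1), Case 3 applies: T(n) = Θ(f(n)) = O(n^4).

Answer: O(n^4) - Case 3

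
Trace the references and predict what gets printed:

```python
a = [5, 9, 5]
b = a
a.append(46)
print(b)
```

Key concept: basic list aliasing.
Step by step:
`a = [5, 9, 5]` → a = [5, 9, 5]
`b = a` → b = [5, 9, 5] (same object as a)
`a.append(46)` → a = [5, 9, 5, 46] (same object as b); b = [5, 9, 5, 46] (same object as a)
`print(b)` → prints [5, 9, 5, 46]

Answer: [5, 9, 5, 46]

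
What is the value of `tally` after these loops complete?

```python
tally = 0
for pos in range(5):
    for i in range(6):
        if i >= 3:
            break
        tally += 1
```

Inner breaks at 3, outer runs 5 times
`tally` takes the values: 0 → 1 → 2 → 3 → 4 → 5 → 6 → 7 → 8 → 9 → 10 → 11 → 12 → 13 → 14 → 15

Answer: 15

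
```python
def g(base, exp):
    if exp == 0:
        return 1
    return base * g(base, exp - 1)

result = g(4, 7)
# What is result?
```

g(4, 7) = 4 * 4 * 4 * 4 * 4 * 4 * 4 = 16384

Answer: 16384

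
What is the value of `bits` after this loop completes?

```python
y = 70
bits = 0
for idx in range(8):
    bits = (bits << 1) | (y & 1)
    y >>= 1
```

Reverse lowest 8 bits of 70
`bits` takes the values: 0 → 1 → 3 → 6 → 12 → 24 → 49 → 98

Answer: 98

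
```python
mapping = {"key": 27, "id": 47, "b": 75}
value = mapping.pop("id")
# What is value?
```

Trace:
`mapping = {"key": 27, "id": 47, "b": 75}` → mapping = {'key': 27, 'id': 47, 'b': 75}
`value = mapping.pop("id")` → mapping = {'key': 27, 'b': 75}; value = 47
So value = 47

Answer: 47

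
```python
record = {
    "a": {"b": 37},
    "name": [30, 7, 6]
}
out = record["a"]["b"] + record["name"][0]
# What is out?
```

Trace:
`record = { ...` → record = {'a': {'b': 37}, 'name': [30, 7, 6]}
`out = record["a"]["b"] + record["name"][0]` → out = 67
So out = 67

Answer: 67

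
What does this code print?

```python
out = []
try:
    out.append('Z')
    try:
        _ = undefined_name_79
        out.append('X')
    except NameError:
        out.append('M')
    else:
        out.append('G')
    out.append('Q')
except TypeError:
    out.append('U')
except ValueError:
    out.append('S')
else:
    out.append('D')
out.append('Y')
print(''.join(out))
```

Execution trace: 'Z' (try body) → 'M' (inner except NameError) → 'Q' (try body, no exception) → 'D' (else) → 'Y' (after the try/except). Output: ZMQDY

Answer: ZMQDY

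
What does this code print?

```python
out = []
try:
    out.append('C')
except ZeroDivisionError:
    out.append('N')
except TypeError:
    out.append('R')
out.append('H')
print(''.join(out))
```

Execution trace: 'C' (try body, no exception) → 'H' (after the try/except). Output: CH

Answer: CH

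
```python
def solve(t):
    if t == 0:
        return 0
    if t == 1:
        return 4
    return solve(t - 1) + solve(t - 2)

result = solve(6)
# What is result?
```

Build up from base cases: solve(0)=0, solve(1)=4, solve(2)=4, solve(3)=8, solve(4)=12, solve(5)=20, solve(6)=32

Answer: 32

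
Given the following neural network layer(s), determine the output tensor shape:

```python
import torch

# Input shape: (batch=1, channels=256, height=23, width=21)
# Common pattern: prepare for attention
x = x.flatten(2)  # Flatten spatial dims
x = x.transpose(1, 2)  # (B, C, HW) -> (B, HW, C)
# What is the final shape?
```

Input: (1, 256, 23, 21) -> after flatten(2): (1, 256, 483) -> Output: (1, 483, 256)

Answer: (1, 483, 256)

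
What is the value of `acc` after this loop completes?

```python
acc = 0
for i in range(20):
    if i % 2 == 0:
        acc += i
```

Sum of even numbers 0 to 19
`acc` takes the values: 0 → 2 → 6 → 12 → 20 → 30 → 42 → 56 → 72 → 90

Answer: 90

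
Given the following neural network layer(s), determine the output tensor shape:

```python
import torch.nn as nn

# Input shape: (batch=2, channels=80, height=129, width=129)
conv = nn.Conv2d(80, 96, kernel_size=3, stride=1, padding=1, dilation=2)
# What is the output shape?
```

Input: (2, 80, 129, 129) -> Output: (2, 96, 127, 127)

Answer: (2, 96, 127, 127)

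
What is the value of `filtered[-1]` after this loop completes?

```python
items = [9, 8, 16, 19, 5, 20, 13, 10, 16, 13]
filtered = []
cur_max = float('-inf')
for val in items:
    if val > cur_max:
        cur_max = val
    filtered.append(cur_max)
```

Running max ends at 20
`filtered` takes the values: [] → [9] → [9, 9] → [9, 9, 16] → [9, 9, 16, 19] → [9, 9, 16, 19, 19] → [9, 9, 16, 19, 19, 20] → [9, 9, 16, 19, 19, 20, 20] → [9, 9, 16, 19, 19, 20, 20, 20] → [9, 9, 16, 19, 19, 20, 20, 20, 20] → [9, 9, 16, 19, 19, 20, 20, 20, 20, 20]
So `filtered[-1]` = 20

Answer: 20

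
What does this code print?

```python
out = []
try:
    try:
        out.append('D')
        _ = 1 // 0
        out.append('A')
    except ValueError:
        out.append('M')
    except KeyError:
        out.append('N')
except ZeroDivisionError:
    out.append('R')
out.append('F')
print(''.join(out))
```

Execution trace: 'D' (try body) → 'R' (outer except ZeroDivisionError) → 'F' (after the try/except). Output: DRF

Answer: DRF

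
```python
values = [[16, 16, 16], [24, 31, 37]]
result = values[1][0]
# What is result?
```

Trace:
`values = [[16, 16, 16], [24, 31, 37]]` → values = [[16, 16, 16], [24, 31, 37]]
`result = values[1][0]` → result = 24
So result = 24

Answer: 24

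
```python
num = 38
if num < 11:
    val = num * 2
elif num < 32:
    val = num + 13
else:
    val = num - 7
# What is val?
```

Trace:
`num = 38` → num = 38
`if num < 11: ...` → num < 11 is False, num < 32 is False, take else branch → val = 31
So val = 31

Answer: 31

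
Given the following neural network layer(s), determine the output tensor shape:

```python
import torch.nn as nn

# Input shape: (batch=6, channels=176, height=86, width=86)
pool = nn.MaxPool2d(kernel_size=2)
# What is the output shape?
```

Input: (6, 176, 86, 86) -> Output: (6, 176, 43, 43)

Answer: (6, 176, 43, 43)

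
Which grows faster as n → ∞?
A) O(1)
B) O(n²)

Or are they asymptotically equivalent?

O(1) vs O(n²): Higher order terms dominate.

Answer: B) O(n²) grows faster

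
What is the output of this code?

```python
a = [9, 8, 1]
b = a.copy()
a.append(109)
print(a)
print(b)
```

Key concept: list.copy() creates independent copy.
Step by step:
`a = [9, 8, 1]` → a = [9, 8, 1]
`b = a.copy()` → b = [9, 8, 1]
`a.append(109)` → a = [9, 8, 1, 109]
`print(a)` → prints [9, 8, 1, 109]
`print(b)` → prints [9, 8, 1]

Answer:
[9, 8, 1, 109]
[9, 8, 1]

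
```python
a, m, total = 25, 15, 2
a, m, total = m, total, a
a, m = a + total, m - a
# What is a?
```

Trace:
`a, m, total = 25, 15, 2` → a = 25; m = 15; total = 2
`a, m, total = m, total, a` → a = 15; m = 2; total = 25
`a, m = a + total, m - a` → a = 40; m = -13
So a = 40

Answer: 40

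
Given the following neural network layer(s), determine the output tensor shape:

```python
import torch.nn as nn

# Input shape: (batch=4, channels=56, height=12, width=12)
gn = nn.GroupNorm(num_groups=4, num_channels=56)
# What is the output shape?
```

Input: (4, 56, 12, 12) -> Output: (4, 56, 12, 12)

Answer: (4, 56, 12, 12)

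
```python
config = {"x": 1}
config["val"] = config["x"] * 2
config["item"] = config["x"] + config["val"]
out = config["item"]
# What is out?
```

Trace:
`config = {"x": 1}` → config = {'x': 1}
`config["val"] = config["x"] * 2` → config = {'x': 1, 'val': 2}
`config["item"] = config["x"] + config["val"]` → config = {'x': 1, 'val': 2, 'item': 3}
`out = config["item"]` → out = 3
So out = 3

Answer: 3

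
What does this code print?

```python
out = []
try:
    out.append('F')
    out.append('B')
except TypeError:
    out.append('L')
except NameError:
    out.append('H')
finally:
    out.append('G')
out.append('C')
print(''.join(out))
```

Execution trace: 'F' (try body) → 'B' (try body, no exception) → 'G' (finally) → 'C' (after the try/except). Output: FBGC

Answer: FBGC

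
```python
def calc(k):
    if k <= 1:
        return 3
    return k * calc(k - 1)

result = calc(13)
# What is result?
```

calc(13) = 13 * 12 * 11 * 10 * 9 * 8 * 7 * 6 * 5 * 4 * 3 * 2 * 3 = 18681062400

Answer: 18681062400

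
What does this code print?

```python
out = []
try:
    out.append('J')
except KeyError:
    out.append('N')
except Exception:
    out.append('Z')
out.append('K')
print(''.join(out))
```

Execution trace: 'J' (try body, no exception) → 'K' (after the try/except). Output: JK

Answer: JK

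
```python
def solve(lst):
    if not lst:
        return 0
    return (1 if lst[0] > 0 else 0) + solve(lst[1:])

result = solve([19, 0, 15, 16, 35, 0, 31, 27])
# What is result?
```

Count of positive elements in [19, 0, 15, 16, 35, 0, 31, 27] = 6

Answer: 6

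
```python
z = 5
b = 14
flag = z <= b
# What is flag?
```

Trace:
`z = 5` → z = 5
`b = 14` → b = 14
`flag = z <= b` → flag = True
So flag = True

Answer: True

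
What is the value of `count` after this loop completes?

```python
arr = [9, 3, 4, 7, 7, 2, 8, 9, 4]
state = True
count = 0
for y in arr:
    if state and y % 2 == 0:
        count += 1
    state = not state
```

Count even values at even positions
`count` takes the values: 0 → 1 → 2 → 3

Answer: 3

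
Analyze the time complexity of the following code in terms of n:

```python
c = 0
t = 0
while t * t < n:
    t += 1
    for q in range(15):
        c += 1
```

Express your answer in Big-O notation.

Each loop level contributes: √n × 1. Multiplying the contributions gives O(√n).

Answer: O(√n)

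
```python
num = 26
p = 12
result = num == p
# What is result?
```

Trace:
`num = 26` → num = 26
`p = 12` → p = 12
`result = num == p` → result = False
So result = False

Answer: False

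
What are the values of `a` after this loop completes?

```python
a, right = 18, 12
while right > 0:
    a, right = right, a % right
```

GCD of 18 and 12
`a` takes the values: 18 → 12 → 6

Answer: 6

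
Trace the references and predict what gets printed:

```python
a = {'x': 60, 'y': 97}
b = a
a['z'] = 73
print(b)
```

Key concept: dict aliasing.
Step by step:
`a = {'x': 60, 'y': 97}` → a = {'x': 60, 'y': 97}
`b = a` → b = {'x': 60, 'y': 97} (same object as a)
`a['z'] = 73` → a = {'x': 60, 'y': 97, 'z': 73} (same object as b); b = {'x': 60, 'y': 97, 'z': 73} (same object as a)
`print(b)` → prints {'x': 60, 'y': 97, 'z': 73}

Answer: {'x': 60, 'y': 97, 'z': 73}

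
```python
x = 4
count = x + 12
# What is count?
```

Trace:
`x = 4` → x = 4
`count = x + 12` → count = 16
So count = 16

Answer: 16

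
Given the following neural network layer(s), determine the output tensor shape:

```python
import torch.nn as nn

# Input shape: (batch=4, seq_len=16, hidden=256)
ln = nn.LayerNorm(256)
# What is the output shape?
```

Input: (4, 16, 256) -> Output: (4, 16, 256)

Answer: (4, 16, 256)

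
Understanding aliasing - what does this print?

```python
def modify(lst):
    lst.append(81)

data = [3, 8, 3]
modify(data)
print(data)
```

Key concept: function modifies passed list.
Step by step:
`data = [3, 8, 3]` → data = [3, 8, 3]
`modify(data)` → data = [3, 8, 3, 81]
`print(data)` → prints [3, 8, 3, 81]

Answer: [3, 8, 3, 81]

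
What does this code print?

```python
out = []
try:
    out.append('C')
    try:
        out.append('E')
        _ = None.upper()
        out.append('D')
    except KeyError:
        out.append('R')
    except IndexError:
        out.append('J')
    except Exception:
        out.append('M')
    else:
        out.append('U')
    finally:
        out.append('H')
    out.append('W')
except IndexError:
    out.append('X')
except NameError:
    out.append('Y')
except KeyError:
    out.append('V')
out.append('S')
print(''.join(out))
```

Execution trace: 'C' (try body) → 'E' (inner try body) → 'M' (inner except Exception) → 'H' (inner finally) → 'W' (try body, no exception) → 'S' (after the try/except). Output: CEMHWS

Answer: CEMHWS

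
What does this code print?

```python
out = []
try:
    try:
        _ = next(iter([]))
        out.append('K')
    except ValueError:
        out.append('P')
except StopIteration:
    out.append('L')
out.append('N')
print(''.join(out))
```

Execution trace: 'L' (outer except StopIteration) → 'N' (after the try/except). Output: LN

Answer: LN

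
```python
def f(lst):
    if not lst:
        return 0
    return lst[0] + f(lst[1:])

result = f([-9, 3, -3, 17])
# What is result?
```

(-9) + 3 + (-3) + 17 + 0 = 8

Answer: 8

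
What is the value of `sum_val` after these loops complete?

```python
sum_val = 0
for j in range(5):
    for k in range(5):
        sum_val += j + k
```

Sum of all j+k for j,k in 5x5
`sum_val` takes the values: 0 → 1 → 3 → 6 → 10 → 11 → 13 → 16 → 20 → 25 → 27 → 30 → 34 → 39 → 45 → 48 → 52 → 57 → 63 → 70 → 74 → 79 → 85 → 92 → 100

Answer: 100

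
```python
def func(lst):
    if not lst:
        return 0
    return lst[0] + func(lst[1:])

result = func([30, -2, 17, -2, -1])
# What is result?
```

30 + (-2) + 17 + (-2) + (-1) + 0 = 42

Answer: 42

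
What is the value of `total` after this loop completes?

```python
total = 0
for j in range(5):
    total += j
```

Sum of 0 to 4 = 10
`total` takes the values: 0 → 1 → 3 → 6 → 10

Answer: 10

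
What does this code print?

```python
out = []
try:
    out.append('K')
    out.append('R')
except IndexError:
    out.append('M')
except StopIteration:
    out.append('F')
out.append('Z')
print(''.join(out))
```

Execution trace: 'K' (try body) → 'R' (try body, no exception) → 'Z' (after the try/except). Output: KRZ

Answer: KRZ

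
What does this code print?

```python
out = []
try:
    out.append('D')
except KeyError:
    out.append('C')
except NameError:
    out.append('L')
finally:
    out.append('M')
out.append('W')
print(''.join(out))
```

Execution trace: 'D' (try body, no exception) → 'M' (finally) → 'W' (after the try/except). Output: DMW

Answer: DMW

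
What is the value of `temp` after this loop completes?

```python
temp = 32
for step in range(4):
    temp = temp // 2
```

Halve 4 times: 32 // 2^4 = 2
`temp` takes the values: 32 → 16 → 8 → 4 → 2

Answer: 2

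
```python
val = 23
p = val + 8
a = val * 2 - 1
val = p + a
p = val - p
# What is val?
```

Trace:
`val = 23` → val = 23
`p = val + 8` → p = 31
`a = val * 2 - 1` → a = 45
`val = p + a` → val = 76
`p = val - p` → p = 45
So val = 76

Answer: 76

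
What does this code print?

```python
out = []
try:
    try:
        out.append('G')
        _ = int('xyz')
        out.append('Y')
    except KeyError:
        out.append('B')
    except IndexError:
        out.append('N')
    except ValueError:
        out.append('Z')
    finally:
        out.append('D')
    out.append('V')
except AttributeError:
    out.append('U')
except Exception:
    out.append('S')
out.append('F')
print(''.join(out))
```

Execution trace: 'G' (inner try body) → 'Z' (inner except ValueError) → 'D' (inner finally) → 'V' (try body, no exception) → 'F' (after the try/except). Output: GZDVF

Answer: GZDVF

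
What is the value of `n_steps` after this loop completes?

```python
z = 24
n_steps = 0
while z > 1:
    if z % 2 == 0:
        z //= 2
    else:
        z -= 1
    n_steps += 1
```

Steps to reduce 24 to 1
`n_steps` takes the values: 0 → 1 → 2 → 3 → 4 → 5

Answer: 5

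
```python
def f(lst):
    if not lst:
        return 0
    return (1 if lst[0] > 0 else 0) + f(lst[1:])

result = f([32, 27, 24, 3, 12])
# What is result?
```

Count of positive elements in [32, 27, 24, 3, 12] = 5

Answer: 5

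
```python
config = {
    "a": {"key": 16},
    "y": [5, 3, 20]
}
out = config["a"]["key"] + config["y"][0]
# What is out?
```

Trace:
`config = { ...` → config = {'a': {'key': 16}, 'y': [5, 3, 20]}
`out = config["a"]["key"] + config["y"][0]` → out = 21
So out = 21

Answer: 21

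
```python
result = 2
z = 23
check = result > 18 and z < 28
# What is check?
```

Trace:
`result = 2` → result = 2
`z = 23` → z = 23
`check = result > 18 and z < 28` → check = False
So check = False

Answer: False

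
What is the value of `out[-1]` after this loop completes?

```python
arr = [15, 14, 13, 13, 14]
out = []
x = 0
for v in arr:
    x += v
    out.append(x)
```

Cumulative sum ends at 69
`out` takes the values: [] → [15] → [15, 29] → [15, 29, 42] → [15, 29, 42, 55] → [15, 29, 42, 55, 69]
So `out[-1]` = 69

Answer: 69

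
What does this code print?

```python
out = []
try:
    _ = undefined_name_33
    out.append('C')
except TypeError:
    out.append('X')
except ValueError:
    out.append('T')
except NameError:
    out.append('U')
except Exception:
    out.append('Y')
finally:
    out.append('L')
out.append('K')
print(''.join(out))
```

Execution trace: 'U' (except NameError) → 'L' (finally) → 'K' (after the try/except). Output: ULK

Answer: ULK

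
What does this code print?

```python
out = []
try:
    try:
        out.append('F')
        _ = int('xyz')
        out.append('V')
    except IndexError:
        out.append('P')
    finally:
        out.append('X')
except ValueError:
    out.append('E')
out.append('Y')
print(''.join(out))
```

Execution trace: 'F' (try body) → 'X' (finally) → 'E' (outer except ValueError) → 'Y' (after the try/except). Output: FXEY

Answer: FXEY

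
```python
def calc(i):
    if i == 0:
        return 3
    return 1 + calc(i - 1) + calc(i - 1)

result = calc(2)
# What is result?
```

calc(i) = 1 + 2·calc(i-1), calc(0)=3. Closed form: (3+1)·2^2 - 1 = 15.

Answer: 15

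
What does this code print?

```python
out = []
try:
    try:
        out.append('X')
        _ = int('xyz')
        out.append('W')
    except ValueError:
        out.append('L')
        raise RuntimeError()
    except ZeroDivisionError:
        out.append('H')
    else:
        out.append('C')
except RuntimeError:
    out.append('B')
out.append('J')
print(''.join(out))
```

Execution trace: 'X' (inner try body) → 'L' (inner except ValueError) → 'B' (outer except RuntimeError) → 'J' (after the try/except). Output: XLBJ

Answer: XLBJ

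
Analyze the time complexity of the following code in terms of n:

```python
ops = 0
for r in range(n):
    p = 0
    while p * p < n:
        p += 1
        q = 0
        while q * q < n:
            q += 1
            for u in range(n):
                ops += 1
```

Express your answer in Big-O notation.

Each loop level contributes: n × √n × √n × n. Multiplying the contributions gives O(n^3).

Answer: O(n^3)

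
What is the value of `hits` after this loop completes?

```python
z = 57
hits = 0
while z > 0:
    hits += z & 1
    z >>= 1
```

Count set bits in 57 (binary: 0b111001)
`hits` takes the values: 0 → 1 → 2 → 3 → 4

Answer: 4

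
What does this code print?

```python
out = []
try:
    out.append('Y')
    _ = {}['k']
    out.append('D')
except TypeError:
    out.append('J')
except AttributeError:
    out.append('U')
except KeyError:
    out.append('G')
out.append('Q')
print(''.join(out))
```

Execution trace: 'Y' (try body) → 'G' (except KeyError) → 'Q' (after the try/except). Output: YGQ

Answer: YGQ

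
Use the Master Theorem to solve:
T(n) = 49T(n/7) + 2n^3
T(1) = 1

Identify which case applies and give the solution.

a=49, b=7, f(n)=2n^3. log_7(49) = 2. Since c=3 > 2 and the regularity condition holds (49(n/7)^3 = (49/7^3)n^3 with 49/7^3 < 1), Case 3 applies: T(n) = Θ(f(n)) = O(n^3).

Answer: O(n^3) - Case 3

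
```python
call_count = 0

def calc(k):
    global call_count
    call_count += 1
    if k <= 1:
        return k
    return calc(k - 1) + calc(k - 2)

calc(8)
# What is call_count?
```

Calls(k) = 1 + Calls(k-1) + Calls(k-2); Calls(0)=Calls(1)=1. For k=8 this gives 67.

Answer: 67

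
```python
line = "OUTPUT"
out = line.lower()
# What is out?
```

Trace:
`line = "OUTPUT"` → line = 'OUTPUT'
`out = line.lower()` → out = 'output'
So out = 'output'

Answer: 'output'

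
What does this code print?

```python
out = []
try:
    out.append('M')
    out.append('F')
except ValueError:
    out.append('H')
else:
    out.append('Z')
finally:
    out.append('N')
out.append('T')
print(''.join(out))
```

Execution trace: 'M' (try body) → 'F' (try body, no exception) → 'Z' (else) → 'N' (finally) → 'T' (after the try/except). Output: MFZNT

Answer: MFZNT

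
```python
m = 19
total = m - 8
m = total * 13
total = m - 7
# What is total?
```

Trace:
`m = 19` → m = 19
`total = m - 8` → total = 11
`m = total * 13` → m = 143
`total = m - 7` → total = 136
So total = 136

Answer: 136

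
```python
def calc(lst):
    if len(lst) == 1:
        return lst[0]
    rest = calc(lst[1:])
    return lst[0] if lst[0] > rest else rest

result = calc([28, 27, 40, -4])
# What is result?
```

Recursive max over [28, 27, 40, -4] = 40

Answer: 40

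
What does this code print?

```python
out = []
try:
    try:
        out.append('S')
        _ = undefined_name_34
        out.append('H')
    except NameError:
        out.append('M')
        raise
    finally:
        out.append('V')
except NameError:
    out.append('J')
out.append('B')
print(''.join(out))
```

Execution trace: 'S' (try body) → 'M' (except NameError) → 'V' (finally) → 'J' (outer except NameError) → 'B' (after the try/except). Output: SMVJB

Answer: SMVJB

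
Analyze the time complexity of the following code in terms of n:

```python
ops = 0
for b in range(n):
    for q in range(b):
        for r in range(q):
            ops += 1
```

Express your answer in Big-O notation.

Each loop level contributes: n × n × n. Multiplying the contributions gives O(n^3).

Answer: O(n^3)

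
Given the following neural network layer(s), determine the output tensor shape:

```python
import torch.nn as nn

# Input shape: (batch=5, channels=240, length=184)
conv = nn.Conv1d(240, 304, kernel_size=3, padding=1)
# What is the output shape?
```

Input: (5, 240, 184) -> Output: (5, 304, 184)

Answer: (5, 304, 184)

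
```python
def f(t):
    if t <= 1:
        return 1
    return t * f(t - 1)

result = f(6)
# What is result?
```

f(6) = 6 * 5 * 4 * 3 * 2 * 1 = 720

Answer: 720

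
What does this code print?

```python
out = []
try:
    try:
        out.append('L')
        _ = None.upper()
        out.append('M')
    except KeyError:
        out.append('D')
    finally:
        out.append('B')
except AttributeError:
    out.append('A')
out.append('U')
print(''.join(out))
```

Execution trace: 'L' (try body) → 'B' (finally) → 'A' (outer except AttributeError) → 'U' (after the try/except). Output: LBAU

Answer: LBAU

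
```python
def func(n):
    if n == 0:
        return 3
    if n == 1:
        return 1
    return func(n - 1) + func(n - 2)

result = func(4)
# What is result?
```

Build up from base cases: func(0)=3, func(1)=1, func(2)=4, func(3)=5, func(4)=9

Answer: 9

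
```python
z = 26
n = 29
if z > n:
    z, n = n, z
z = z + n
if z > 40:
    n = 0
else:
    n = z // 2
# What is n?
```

Trace:
`z = 26` → z = 26
`n = 29` → n = 29
`if z > n: ...` → z > n is False → no variable changes
`z = z + n` → z = 55
`if z > 40: ...` → z > 40 is True → n = 0
So n = 0

Answer: 0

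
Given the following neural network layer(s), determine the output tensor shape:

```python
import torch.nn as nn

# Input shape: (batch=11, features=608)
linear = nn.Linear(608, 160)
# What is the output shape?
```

Input: (11, 608) -> Output: (11, 160)

Answer: (11, 160)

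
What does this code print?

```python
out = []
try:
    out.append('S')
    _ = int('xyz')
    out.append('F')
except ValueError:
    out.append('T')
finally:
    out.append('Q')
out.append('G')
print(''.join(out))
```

Execution trace: 'S' (try body) → 'T' (except ValueError) → 'Q' (finally) → 'G' (after the try/except). Output: STQG

Answer: STQG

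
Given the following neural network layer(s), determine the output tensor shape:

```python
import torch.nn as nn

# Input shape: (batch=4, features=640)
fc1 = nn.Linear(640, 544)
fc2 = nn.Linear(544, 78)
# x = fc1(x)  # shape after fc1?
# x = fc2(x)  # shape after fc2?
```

Input: (4, 640) -> after fc1: (4, 544) -> Output: (4, 78)

Answer: (4, 78)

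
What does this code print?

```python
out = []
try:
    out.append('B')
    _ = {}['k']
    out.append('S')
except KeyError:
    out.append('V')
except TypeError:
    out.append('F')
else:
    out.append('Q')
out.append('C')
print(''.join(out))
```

Execution trace: 'B' (try body) → 'V' (except KeyError) → 'C' (after the try/except). Output: BVC

Answer: BVC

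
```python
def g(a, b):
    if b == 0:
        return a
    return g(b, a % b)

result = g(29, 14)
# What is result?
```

g(29, 14) -> g(14, 1) -> g(1, 0) -> 1

Answer: 1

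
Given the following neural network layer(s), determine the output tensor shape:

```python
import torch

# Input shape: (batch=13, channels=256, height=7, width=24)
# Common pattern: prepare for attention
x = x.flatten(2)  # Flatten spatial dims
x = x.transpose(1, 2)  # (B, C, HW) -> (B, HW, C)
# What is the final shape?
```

Input: (13, 256, 7, 24) -> after flatten(2): (13, 256, 168) -> Output: (13, 168, 256)

Answer: (13, 168, 256)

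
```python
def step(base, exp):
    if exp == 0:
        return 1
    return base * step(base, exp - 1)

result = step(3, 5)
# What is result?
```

step(3, 5) = 3 * 3 * 3 * 3 * 3 = 243

Answer: 243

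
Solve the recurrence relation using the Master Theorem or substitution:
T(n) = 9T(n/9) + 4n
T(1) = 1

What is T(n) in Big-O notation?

By Master Theorem: a=9, b=9, f(n)=4n. Since log_9(9) = 1 and f(n) = Θ(n^1), Case 2 applies. T(n) = O(n log n).

Answer: O(n log n)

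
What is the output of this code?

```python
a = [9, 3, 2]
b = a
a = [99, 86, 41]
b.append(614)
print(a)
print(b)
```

Key concept: rebinding vs mutation: a is rebound to a new list, b still points at the original.
Step by step:
`a = [9, 3, 2]` → a = [9, 3, 2]
`b = a` → b = [9, 3, 2] (same object as a)
`a = [99, 86, 41]` → a = [99, 86, 41]
`b.append(614)` → b = [9, 3, 2, 614]
`print(a)` → prints [99, 86, 41]
`print(b)` → prints [9, 3, 2, 614]

Answer:
[99, 86, 41]
[9, 3, 2, 614]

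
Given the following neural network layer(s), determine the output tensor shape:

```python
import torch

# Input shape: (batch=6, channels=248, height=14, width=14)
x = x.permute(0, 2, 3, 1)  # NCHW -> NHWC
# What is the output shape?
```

Input: (6, 248, 14, 14) -> Output: (6, 14, 14, 248)

Answer: (6, 14, 14, 248)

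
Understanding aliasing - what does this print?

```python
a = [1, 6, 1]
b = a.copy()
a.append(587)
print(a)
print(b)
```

Key concept: list.copy() creates independent copy.
Step by step:
`a = [1, 6, 1]` → a = [1, 6, 1]
`b = a.copy()` → b = [1, 6, 1]
`a.append(587)` → a = [1, 6, 1, 587]
`print(a)` → prints [1, 6, 1, 587]
`print(b)` → prints [1, 6, 1]

Answer:
[1, 6, 1, 587]
[1, 6, 1]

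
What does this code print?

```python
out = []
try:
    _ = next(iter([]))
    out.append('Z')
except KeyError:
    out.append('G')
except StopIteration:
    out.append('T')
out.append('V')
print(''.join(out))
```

Execution trace: 'T' (except StopIteration) → 'V' (after the try/except). Output: TV

Answer: TV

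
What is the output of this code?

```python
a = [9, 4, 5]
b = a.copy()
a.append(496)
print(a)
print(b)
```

Key concept: list.copy() creates independent copy.
Step by step:
`a = [9, 4, 5]` → a = [9, 4, 5]
`b = a.copy()` → b = [9, 4, 5]
`a.append(496)` → a = [9, 4, 5, 496]
`print(a)` → prints [9, 4, 5, 496]
`print(b)` → prints [9, 4, 5]

Answer:
[9, 4, 5, 496]
[9, 4, 5]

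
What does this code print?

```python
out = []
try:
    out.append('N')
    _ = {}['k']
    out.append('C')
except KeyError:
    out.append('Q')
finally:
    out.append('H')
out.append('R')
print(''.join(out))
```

Execution trace: 'N' (try body) → 'Q' (except KeyError) → 'H' (finally) → 'R' (after the try/except). Output: NQHR

Answer: NQHR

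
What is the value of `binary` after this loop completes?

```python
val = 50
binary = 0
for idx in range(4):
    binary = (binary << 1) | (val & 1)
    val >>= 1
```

Reverse lowest 4 bits of 50
`binary` takes the values: 0 → 1 → 2 → 4

Answer: 4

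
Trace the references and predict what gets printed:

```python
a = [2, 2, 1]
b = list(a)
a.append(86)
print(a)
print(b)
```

Key concept: list() constructor creates copy.
Step by step:
`a = [2, 2, 1]` → a = [2, 2, 1]
`b = list(a)` → b = [2, 2, 1]
`a.append(86)` → a = [2, 2, 1, 86]
`print(a)` → prints [2, 2, 1, 86]
`print(b)` → prints [2, 2, 1]

Answer:
[2, 2, 1, 86]
[2, 2, 1]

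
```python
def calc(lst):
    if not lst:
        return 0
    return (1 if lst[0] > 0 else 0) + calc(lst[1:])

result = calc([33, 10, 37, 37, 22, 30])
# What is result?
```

Count of positive elements in [33, 10, 37, 37, 22, 30] = 6

Answer: 6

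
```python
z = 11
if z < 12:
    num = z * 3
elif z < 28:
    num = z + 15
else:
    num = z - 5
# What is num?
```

Trace:
`z = 11` → z = 11
`if z < 12: ...` → z < 12 is True → num = 33
So num = 33

Answer: 33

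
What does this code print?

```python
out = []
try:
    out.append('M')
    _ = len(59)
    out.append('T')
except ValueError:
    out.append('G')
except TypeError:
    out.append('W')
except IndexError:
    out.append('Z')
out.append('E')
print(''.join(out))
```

Execution trace: 'M' (try body) → 'W' (except TypeError) → 'E' (after the try/except). Output: MWE

Answer: MWE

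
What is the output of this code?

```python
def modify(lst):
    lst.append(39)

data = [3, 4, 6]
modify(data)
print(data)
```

Key concept: function modifies passed list.
Step by step:
`data = [3, 4, 6]` → data = [3, 4, 6]
`modify(data)` → data = [3, 4, 6, 39]
`print(data)` → prints [3, 4, 6, 39]

Answer: [3, 4, 6, 39]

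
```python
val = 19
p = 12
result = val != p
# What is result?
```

Trace:
`val = 19` → val = 19
`p = 12` → p = 12
`result = val != p` → result = True
So result = True

Answer: True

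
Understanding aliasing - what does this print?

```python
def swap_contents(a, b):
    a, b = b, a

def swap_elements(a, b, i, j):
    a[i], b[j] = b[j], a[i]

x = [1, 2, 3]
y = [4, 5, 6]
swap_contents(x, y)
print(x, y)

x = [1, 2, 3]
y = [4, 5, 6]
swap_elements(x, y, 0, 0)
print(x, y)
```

Key concept: parameter rebinding vs mutation.
Step by step:
`x = [1, 2, 3]` → x = [1, 2, 3]
`y = [4, 5, 6]` → y = [4, 5, 6]
`swap_contents(x, y)` → no visible change to tracked variables
`print(x, y)` → prints [1, 2, 3] [4, 5, 6]
`x = [1, 2, 3]` → x = [1, 2, 3]
`y = [4, 5, 6]` → y = [4, 5, 6]
`swap_elements(x, y, 0, 0)` → x = [4, 2, 3]; y = [1, 5, 6]
`print(x, y)` → prints [4, 2, 3] [1, 5, 6]

Answer:
[1, 2, 3] [4, 5, 6]
[4, 2, 3] [1, 5, 6]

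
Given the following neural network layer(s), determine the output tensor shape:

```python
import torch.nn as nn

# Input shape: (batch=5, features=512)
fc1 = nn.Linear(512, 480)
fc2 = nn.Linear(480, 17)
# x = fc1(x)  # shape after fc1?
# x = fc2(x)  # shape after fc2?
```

Input: (5, 512) -> after fc1: (5, 480) -> Output: (5, 17)

Answer: (5, 17)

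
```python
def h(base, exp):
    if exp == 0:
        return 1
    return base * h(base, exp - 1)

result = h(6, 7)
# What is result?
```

h(6, 7) = 6 * 6 * 6 * 6 * 6 * 6 * 6 = 279936

Answer: 279936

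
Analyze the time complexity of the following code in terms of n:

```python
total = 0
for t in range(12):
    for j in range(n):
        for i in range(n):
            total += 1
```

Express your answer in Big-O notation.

Each loop level contributes: 1 × n × n. Multiplying the contributions gives O(n^2).

Answer: O(n^2)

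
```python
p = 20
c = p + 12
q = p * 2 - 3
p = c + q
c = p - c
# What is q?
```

Trace:
`p = 20` → p = 20
`c = p + 12` → c = 32
`q = p * 2 - 3` → q = 37
`p = c + q` → p = 69
`c = p - c` → c = 37
So q = 37

Answer: 37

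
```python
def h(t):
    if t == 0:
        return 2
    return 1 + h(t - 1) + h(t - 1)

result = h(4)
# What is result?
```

h(t) = 1 + 2·h(t-1), h(0)=2. Closed form: (2+1)·2^4 - 1 = 47.

Answer: 47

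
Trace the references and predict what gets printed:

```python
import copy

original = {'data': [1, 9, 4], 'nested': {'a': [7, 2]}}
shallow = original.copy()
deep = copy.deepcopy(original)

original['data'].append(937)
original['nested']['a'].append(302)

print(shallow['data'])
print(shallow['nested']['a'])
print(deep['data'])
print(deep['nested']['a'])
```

Key concept: comparing shallow vs deep copy.
Step by step:
`original = {'data': [1, 9, 4], 'nested': {'a': [7, 2]}}` → original = {'data': [1, 9, 4], 'nested': {'a': [7, 2]}}
`shallow = original.copy()` → shallow = {'data': [1, 9, 4], 'nested': {'a': [7, 2]}}
`deep = copy.deepcopy(original)` → deep = {'data': [1, 9, 4], 'nested': {'a': [7, 2]}}
`original['data'].append(937)` → original = {'data': [1, 9, 4, 937], 'nested': {'a': [7, 2]}}; shallow = {'data': [1, 9, 4, 937], 'nested': {'a': [7, 2]}}
`original['nested']['a'].append(302)` → original = {'data': [1, 9, 4, 937], 'nested': {'a': [7, 2, 302]}}; shallow = {'data': [1, 9, 4, 937], 'nested': {'a': [7, 2, 302]}}
`print(shallow['data'])` → prints [1, 9, 4, 937]
`print(shallow['nested']['a'])` → prints [7, 2, 302]
`print(deep['data'])` → prints [1, 9, 4]
`print(deep['nested']['a'])` → prints [7, 2]

Answer:
[1, 9, 4, 937]
[7, 2, 302]
[1, 9, 4]
[7, 2]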